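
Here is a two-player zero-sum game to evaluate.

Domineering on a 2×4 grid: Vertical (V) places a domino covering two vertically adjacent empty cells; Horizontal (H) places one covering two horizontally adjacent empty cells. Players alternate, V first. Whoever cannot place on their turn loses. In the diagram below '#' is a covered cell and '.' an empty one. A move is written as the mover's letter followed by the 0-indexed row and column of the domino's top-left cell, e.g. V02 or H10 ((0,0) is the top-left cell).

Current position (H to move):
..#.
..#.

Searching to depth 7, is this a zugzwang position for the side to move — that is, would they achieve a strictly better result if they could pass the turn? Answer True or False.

zugzwang(..#./..#., H) = False

[..#./..#.] H move#1: H00:+1/###./..#.*, H10:+1/..#./###.
[###./..#.] V move#2: V03:-1/####/..##*
[####/..##] H move#3: H10:+1/####/####*
[####/####] end (terminal -1, V#4); searched ..#./..#. to 7
pass branch (V moves first from the same position):
  | [..#./..#.] V move#1: V00:+1/#.#./#.#.*, V01:+1/.##./.##., V03:-1/..##/..##
  | [#.#./#.#.] end (terminal -1, H#2); searched ..#./..#. to 7
H moving scores +1; H passing scores -1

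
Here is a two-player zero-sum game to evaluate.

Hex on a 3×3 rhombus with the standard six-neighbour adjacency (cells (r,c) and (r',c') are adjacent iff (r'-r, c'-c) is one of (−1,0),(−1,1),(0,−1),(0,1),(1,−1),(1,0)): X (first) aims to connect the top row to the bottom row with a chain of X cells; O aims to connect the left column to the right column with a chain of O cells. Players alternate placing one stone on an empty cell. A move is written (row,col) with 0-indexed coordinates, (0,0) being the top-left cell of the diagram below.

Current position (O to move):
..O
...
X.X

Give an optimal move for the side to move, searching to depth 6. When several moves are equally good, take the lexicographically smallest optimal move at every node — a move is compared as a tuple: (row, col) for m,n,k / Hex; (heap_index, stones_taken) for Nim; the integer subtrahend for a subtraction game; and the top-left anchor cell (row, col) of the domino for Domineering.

O's best at [..O/.../X.X]: (0,1)

p1 O@[..O/.../X.X]: (0,0)[O.O/.../X.X]-1 (0,1)[.OO/.../X.X]+1* (1,0)[..O/O../X.X]+1 (1,1)[..O/.O./X.X]-1 (1,2)[..O/..O/X.X]-1 (2,1)[..O/.../XOX]-1
p2 X@[.OO/.../X.X]: (0,0)[XOO/.../X.X]-1* (1,0)[.OO/X../X.X]-1 (1,1)[.OO/.X./X.X]-1 (1,2)[.OO/..X/X.X]-1 (2,1)[.OO/.../XXX]-1
p3 O@[XOO/.../X.X]: (1,0)[XOO/O../X.X]+1* (1,1)[XOO/.O./X.X]-1 (1,2)[XOO/..O/X.X]-1 (2,1)[XOO/.../XOX]-1
p4 X@[XOO/O../X.X] terminal -1; root [..O/.../X.X] d6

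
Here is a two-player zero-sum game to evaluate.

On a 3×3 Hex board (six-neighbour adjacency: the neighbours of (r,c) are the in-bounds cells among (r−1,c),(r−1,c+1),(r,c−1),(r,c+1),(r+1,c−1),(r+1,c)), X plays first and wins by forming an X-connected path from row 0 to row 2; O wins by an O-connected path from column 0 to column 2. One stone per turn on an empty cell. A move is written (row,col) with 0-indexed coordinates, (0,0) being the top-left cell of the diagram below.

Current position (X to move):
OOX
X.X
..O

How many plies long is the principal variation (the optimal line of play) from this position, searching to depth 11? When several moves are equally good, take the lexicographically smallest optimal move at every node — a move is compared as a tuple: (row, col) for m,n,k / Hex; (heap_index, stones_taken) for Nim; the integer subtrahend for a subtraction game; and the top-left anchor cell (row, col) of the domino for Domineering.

[OOX/X.X/..O] X move#1: (1,1):+1/OOX/XXX/..O*, (2,0):+1/OOX/X.X/X.O, (2,1):+1/OOX/X.X/.XO
[OOX/XXX/..O] O move#2: (2,0):-1/OOX/XXX/O.O*, (2,1):-1/OOX/XXX/.OO
[OOX/XXX/O.O] X move#3: (2,1):+1/OOX/XXX/OXO*
[OOX/XXX/OXO] end (terminal -1, O#4); searched OOX/X.X/..O to 11

PV length from [OOX/X.X/..O]: 3 plies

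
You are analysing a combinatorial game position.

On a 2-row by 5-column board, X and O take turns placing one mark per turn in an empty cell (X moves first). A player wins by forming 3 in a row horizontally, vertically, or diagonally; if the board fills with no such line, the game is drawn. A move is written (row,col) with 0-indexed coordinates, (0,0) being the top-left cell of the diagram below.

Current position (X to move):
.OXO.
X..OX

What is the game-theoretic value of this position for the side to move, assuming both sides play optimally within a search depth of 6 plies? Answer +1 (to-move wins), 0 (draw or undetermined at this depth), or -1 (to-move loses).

value(.OXO./X..OX, X) = 0

[.OXO./X..OX] X move#1: (0,0):+0/XOXO./X..OX*, (0,4):+0/.OXOX/X..OX, (1,1):+0/.OXO./XX.OX, (1,2):+0/.OXO./X.XOX
[XOXO./X..OX] O move#2: (0,4):+0/XOXOO/X..OX*, (1,1):+0/XOXO./XO.OX, (1,2):+0/XOXO./X.OOX
[XOXOO/X..OX] X move#3: (1,1):+0/XOXOO/XX.OX*, (1,2):+0/XOXOO/X.XOX
[XOXOO/XX.OX] O move#4: (1,2):+0/XOXOO/XXOOX*
[XOXOO/XXOOX] end (terminal +0, X#5); searched .OXO./X..OX to 6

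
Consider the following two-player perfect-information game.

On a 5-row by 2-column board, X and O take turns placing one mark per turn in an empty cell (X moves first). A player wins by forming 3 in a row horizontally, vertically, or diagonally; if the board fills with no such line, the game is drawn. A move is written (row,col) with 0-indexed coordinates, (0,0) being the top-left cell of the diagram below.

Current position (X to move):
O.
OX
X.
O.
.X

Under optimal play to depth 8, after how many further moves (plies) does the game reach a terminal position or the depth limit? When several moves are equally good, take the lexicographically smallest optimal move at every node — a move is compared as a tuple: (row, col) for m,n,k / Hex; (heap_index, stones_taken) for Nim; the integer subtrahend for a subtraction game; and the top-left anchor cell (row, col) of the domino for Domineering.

PV length from [O./OX/X./O./.X]: 3 plies

ply 1, X at O./OX/X./O./.X | (0,1)=+0→OX/OX/X./O./.X; (2,1)=+1→O./OX/XX/O./.X*; (3,1)=+0→O./OX/X./OX/.X; (4,0)=+0→O./OX/X./O./XX
ply 2, O at O./OX/XX/O./.X | (0,1)=-1→OO/OX/XX/O./.X*; (3,1)=-1→O./OX/XX/OO/.X; (4,0)=-1→O./OX/XX/O./OX
ply 3, X at OO/OX/XX/O./.X | (3,1)=+1→OO/OX/XX/OX/.X*; (4,0)=+0→OO/OX/XX/O./XX
ply 4: OO/OX/XX/OX/.X is terminal -1 (O); from O./OX/X./O./.X depth 8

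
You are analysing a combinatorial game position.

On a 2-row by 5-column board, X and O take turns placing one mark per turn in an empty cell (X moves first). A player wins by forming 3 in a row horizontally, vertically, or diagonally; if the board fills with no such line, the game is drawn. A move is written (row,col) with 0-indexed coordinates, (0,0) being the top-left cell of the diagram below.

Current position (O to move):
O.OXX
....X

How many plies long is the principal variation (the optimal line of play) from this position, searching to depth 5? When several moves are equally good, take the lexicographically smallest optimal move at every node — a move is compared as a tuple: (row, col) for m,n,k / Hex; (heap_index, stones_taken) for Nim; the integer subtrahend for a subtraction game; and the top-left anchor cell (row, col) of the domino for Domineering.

PV length from [O.OXX/....X]: 1 ply

[O.OXX/....X] O move#1: (0,1):+1/OOOXX/....X*, (1,0):+0/O.OXX/O...X, (1,1):+1/O.OXX/.O..X, (1,2):+1/O.OXX/..O.X, (1,3):+0/O.OXX/...OX
[OOOXX/....X] end (terminal -1, X#2); searched O.OXX/....X to 5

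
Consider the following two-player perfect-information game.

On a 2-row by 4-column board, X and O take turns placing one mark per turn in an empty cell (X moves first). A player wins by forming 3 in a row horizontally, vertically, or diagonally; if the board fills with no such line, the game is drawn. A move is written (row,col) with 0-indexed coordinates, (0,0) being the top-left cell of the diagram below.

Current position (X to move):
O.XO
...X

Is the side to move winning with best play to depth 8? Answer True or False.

X winning at [O.XO/...X]: False

p1 X@[O.XO/...X]: (0,1)[OXXO/...X]+0* (1,0)[O.XO/X..X]+0 (1,1)[O.XO/.X.X]+0 (1,2)[O.XO/..XX]+0
p2 O@[OXXO/...X]: (1,0)[OXXO/O..X]+0* (1,1)[OXXO/.O.X]+0 (1,2)[OXXO/..OX]+0
p3 X@[OXXO/O..X]: (1,1)[OXXO/OX.X]+0* (1,2)[OXXO/O.XX]+0
p4 O@[OXXO/OX.X]: (1,2)[OXXO/OXOX]+0*
p5 X@[OXXO/OXOX] terminal +0; root [O.XO/...X] d8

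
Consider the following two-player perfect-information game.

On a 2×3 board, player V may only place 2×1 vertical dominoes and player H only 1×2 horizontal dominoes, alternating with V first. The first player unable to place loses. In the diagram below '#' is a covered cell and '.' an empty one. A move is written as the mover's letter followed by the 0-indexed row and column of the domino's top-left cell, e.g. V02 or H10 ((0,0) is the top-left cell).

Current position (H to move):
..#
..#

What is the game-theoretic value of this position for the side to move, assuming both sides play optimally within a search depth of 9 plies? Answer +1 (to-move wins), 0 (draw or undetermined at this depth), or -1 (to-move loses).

ply 1, H at ..#/..# | H00=+1→###/..#*; H10=+1→..#/###
ply 2: ###/..# is terminal -1 (V); from ..#/..# depth 9

value(..#/..#, H) = +1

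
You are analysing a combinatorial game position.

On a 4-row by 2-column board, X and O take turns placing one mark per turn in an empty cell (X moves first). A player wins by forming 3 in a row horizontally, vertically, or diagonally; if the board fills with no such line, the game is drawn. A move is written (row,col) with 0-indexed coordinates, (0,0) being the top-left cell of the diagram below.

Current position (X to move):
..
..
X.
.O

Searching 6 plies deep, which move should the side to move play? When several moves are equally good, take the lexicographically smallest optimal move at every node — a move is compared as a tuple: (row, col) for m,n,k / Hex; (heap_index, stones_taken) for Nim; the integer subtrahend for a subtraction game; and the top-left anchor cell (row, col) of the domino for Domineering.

X's best at [../../X./.O]: (1,0)

[../../X./.O] X move#1: (0,0):+0/X./../X./.O, (0,1):+0/.X/../X./.O, (1,0):+1/../X./X./.O*, (1,1):+0/../.X/X./.O, (2,1):+0/../../XX/.O, (3,0):+0/../../X./XO
[../X./X./.O] O move#2: (0,0):-1/O./X./X./.O*, (0,1):-1/.O/X./X./.O, (1,1):-1/../XO/X./.O, (2,1):-1/../X./XO/.O, (3,0):-1/../X./X./OO
[O./X./X./.O] X move#3: (0,1):+0/OX/X./X./.O, (1,1):+0/O./XX/X./.O, (2,1):+0/O./X./XX/.O, (3,0):+1/O./X./X./XO*
[O./X./X./XO] end (terminal -1, O#4); searched ../../X./.O to 6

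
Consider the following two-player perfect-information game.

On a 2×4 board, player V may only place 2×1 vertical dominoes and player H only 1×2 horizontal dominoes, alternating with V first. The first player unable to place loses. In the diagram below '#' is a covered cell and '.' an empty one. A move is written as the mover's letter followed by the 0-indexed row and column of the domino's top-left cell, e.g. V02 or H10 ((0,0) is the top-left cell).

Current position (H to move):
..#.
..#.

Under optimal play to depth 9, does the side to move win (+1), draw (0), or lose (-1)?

p1 H@[..#./..#.]: H00[###./..#.]+1* H10[..#./###.]+1
p2 V@[###./..#.]: V03[####/..##]-1*
p3 H@[####/..##]: H10[####/####]+1*
p4 V@[####/####] terminal -1; root [..#./..#.] d9

value(..#./..#., H) = +1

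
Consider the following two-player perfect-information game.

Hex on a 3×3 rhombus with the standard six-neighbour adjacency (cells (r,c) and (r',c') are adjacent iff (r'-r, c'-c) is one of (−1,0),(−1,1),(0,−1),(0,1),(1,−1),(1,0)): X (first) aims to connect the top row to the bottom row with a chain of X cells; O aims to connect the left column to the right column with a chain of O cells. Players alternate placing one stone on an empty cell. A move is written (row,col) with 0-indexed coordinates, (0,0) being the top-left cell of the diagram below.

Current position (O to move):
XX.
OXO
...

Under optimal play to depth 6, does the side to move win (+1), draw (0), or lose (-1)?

value(XX./OXO/..., O) = -1

[XX./OXO/...] O move#1: (0,2):-1/XXO/OXO/...*, (2,0):-1/XX./OXO/O.., (2,1):-1/XX./OXO/.O., (2,2):-1/XX./OXO/..O
[XXO/OXO/...] X move#2: (2,0):+1/XXO/OXO/X..*, (2,1):+1/XXO/OXO/.X., (2,2):+1/XXO/OXO/..X
[XXO/OXO/X..] end (terminal -1, O#3); searched XX./OXO/... to 6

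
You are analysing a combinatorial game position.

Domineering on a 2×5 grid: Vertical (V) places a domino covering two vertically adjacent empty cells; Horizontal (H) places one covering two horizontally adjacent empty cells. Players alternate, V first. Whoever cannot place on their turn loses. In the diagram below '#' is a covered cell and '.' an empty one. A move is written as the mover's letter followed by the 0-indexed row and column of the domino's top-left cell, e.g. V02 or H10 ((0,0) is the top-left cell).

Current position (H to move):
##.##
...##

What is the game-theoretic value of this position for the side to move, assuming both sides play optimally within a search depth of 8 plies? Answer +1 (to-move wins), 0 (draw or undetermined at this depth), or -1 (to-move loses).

[##.##/...##] H move#1: H10:-1/##.##/##.##, H11:+1/##.##/.####*
[##.##/.####] end (terminal -1, V#2); searched ##.##/...## to 8

value(##.##/...##, H) = +1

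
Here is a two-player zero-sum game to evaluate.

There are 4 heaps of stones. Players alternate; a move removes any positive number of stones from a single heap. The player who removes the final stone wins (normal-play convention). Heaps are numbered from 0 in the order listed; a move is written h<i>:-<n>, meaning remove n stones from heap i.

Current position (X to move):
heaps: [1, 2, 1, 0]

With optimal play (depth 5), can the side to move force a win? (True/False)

X winning at [(1,2,1,0)]: True

[(1,2,1,0)] X move#1: h0:-1:-1/(0,2,1,0), h1:-1:-1/(1,1,1,0), h1:-2:+1/(1,0,1,0)*, h2:-1:-1/(1,2,0,0)
[(1,0,1,0)] O move#2: h0:-1:-1/(0,0,1,0)*, h2:-1:-1/(1,0,0,0)
[(0,0,1,0)] X move#3: h2:-1:+1/(0,0,0,0)*
[(0,0,0,0)] end (terminal -1, O#4); searched (1,2,1,0) to 5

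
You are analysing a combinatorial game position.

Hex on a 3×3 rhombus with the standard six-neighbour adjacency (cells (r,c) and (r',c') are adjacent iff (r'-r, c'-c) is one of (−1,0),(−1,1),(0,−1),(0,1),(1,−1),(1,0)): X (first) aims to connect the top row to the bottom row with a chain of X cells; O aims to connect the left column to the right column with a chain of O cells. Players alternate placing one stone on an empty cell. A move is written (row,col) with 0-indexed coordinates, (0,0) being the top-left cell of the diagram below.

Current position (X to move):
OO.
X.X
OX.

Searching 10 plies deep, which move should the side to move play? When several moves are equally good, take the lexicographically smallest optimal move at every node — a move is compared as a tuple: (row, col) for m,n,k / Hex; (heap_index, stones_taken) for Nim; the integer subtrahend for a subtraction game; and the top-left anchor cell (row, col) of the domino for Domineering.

p1 X@[OO./X.X/OX.]: (0,2)[OOX/X.X/OX.]+1* (1,1)[OO./XXX/OX.]-1 (2,2)[OO./X.X/OXX]-1
p2 O@[OOX/X.X/OX.] terminal -1; root [OO./X.X/OX.] d10

X's best at [OO./X.X/OX.]: (0,2)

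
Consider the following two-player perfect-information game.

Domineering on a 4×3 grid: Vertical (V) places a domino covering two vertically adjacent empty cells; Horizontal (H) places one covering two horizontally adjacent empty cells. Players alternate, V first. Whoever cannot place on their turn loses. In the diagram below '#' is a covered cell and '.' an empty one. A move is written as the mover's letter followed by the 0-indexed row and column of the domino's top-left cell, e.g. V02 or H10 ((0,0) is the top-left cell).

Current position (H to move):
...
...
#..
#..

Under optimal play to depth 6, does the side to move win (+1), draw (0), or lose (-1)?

p1 H@[.../.../#../#..]: H00[##./.../#../#..]-1* H01[.##/.../#../#..]-1 H10[.../##./#../#..]-1 H11[.../.##/#../#..]-1 H21[.../.../###/#..]-1 H31[.../.../#../###]-1
p2 V@[##./.../#../#..]: V02[###/..#/#../#..]-1 V11[##./.#./##./#..]+1* V12[##./..#/#.#/#..]+1 V21[##./.../##./##.]+1 V22[##./.../#.#/#.#]+1
p3 H@[##./.#./##./#..]: H31[##./.#./##./###]-1*
p4 V@[##./.#./##./###]: V02[###/.##/##./###]+1* V12[##./.##/###/###]+1
p5 H@[###/.##/##./###] terminal -1; root [.../.../#../#..] d6

value(.../.../#../#.., H) = -1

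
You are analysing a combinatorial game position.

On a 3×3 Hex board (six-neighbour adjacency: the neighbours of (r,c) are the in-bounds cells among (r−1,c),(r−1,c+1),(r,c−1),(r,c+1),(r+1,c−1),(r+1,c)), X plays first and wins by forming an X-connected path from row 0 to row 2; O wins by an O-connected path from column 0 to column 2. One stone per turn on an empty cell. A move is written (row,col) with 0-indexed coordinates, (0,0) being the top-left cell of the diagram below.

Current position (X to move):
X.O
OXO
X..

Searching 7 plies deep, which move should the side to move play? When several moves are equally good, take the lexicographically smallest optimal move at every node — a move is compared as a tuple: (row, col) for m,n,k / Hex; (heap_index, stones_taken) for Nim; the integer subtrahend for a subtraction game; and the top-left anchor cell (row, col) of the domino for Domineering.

X's best at [X.O/OXO/X..]: (0,1)

p1 X@[X.O/OXO/X..]: (0,1)[XXO/OXO/X..]+1* (2,1)[X.O/OXO/XX.]-1 (2,2)[X.O/OXO/X.X]-1
p2 O@[XXO/OXO/X..] terminal -1; root [X.O/OXO/X..] d7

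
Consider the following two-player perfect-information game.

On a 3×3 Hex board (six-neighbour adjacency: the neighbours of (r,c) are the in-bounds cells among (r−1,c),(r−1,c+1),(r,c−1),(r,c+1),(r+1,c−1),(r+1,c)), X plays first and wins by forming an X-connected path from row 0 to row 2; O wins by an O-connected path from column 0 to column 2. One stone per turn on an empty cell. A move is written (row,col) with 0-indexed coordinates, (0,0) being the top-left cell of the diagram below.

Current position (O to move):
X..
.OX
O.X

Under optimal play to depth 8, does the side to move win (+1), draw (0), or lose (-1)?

value(X../.OX/O.X, O) = +1

[X../.OX/O.X] O move#1: (0,1):-1/XO./.OX/O.X, (0,2):+1/X.O/.OX/O.X*, (1,0):-1/X../OOX/O.X, (2,1):-1/X../.OX/OOX
[X.O/.OX/O.X] end (terminal -1, X#2); searched X../.OX/O.X to 8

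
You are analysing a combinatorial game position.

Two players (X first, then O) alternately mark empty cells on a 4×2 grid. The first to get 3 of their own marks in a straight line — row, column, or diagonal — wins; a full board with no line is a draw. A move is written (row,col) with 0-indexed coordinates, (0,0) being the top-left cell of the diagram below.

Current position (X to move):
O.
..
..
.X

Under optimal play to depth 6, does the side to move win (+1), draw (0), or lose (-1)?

p1 X@[O./../../.X]: (0,1)[OX/../../.X]+0* (1,0)[O./X./../.X]+0 (1,1)[O./.X/../.X]+0 (2,0)[O./../X./.X]+0 (2,1)[O./../.X/.X]+0 (3,0)[O./../../XX]+0
p2 O@[OX/../../.X]: (1,0)[OX/O./../.X]+0* (1,1)[OX/.O/../.X]+0 (2,0)[OX/../O./.X]+0 (2,1)[OX/../.O/.X]+0 (3,0)[OX/../../OX]+0
p3 X@[OX/O./../.X]: (1,1)[OX/OX/../.X]-1 (2,0)[OX/O./X./.X]+0* (2,1)[OX/O./.X/.X]-1 (3,0)[OX/O./../XX]-1
p4 O@[OX/O./X./.X]: (1,1)[OX/OO/X./.X]+0* (2,1)[OX/O./XO/.X]+0 (3,0)[OX/O./X./OX]+0
p5 X@[OX/OO/X./.X]: (2,1)[OX/OO/XX/.X]+0* (3,0)[OX/OO/X./XX]+0
p6 O@[OX/OO/XX/.X]: (3,0)[OX/OO/XX/OX]+0*
p7 X@[OX/OO/XX/OX] terminal +0; root [O./../../.X] d6

value(O./../../.X, X) = 0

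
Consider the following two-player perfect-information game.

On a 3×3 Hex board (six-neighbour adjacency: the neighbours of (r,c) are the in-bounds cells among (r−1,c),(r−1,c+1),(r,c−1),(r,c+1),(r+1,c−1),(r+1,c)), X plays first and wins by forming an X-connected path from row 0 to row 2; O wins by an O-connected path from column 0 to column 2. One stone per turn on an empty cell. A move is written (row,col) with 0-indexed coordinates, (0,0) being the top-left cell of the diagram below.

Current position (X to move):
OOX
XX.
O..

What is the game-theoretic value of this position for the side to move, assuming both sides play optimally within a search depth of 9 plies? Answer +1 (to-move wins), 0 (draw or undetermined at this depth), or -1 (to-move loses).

ply 1, X at OOX/XX./O.. | (1,2)=+1→OOX/XXX/O..*; (2,1)=+1→OOX/XX./OX.; (2,2)=+1→OOX/XX./O.X
ply 2, O at OOX/XXX/O.. | (2,1)=-1→OOX/XXX/OO.*; (2,2)=-1→OOX/XXX/O.O
ply 3, X at OOX/XXX/OO. | (2,2)=+1→OOX/XXX/OOX*
ply 4: OOX/XXX/OOX is terminal -1 (O); from OOX/XX./O.. depth 9

value(OOX/XX./O.., X) = +1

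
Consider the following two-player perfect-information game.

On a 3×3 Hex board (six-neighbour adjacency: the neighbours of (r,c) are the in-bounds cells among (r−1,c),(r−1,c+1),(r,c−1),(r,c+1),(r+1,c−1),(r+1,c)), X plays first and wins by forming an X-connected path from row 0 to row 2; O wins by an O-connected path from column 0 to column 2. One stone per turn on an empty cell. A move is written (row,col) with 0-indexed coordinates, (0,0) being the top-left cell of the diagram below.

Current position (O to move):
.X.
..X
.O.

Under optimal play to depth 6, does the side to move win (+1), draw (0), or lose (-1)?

value(.X./..X/.O., O) = +1

ply 1, O at .X./..X/.O. | (0,0)=-1→OX./..X/.O.; (0,2)=-1→.XO/..X/.O.; (1,0)=-1→.X./O.X/.O.; (1,1)=+1→.X./.OX/.O.*; (2,0)=-1→.X./..X/OO.; (2,2)=-1→.X./..X/.OO
ply 2, X at .X./.OX/.O. | (0,0)=-1→XX./.OX/.O.*; (0,2)=-1→.XX/.OX/.O.; (1,0)=-1→.X./XOX/.O.; (2,0)=-1→.X./.OX/XO.; (2,2)=-1→.X./.OX/.OX
ply 3, O at XX./.OX/.O. | (0,2)=+1→XXO/.OX/.O.*; (1,0)=+1→XX./OOX/.O.; (2,0)=+1→XX./.OX/OO.; (2,2)=+1→XX./.OX/.OO
ply 4, X at XXO/.OX/.O. | (1,0)=-1→XXO/XOX/.O.*; (2,0)=-1→XXO/.OX/XO.; (2,2)=-1→XXO/.OX/.OX
ply 5, O at XXO/XOX/.O. | (2,0)=+1→XXO/XOX/OO.*; (2,2)=-1→XXO/XOX/.OO
ply 6: XXO/XOX/OO. is terminal -1 (X); from .X./..X/.O. depth 6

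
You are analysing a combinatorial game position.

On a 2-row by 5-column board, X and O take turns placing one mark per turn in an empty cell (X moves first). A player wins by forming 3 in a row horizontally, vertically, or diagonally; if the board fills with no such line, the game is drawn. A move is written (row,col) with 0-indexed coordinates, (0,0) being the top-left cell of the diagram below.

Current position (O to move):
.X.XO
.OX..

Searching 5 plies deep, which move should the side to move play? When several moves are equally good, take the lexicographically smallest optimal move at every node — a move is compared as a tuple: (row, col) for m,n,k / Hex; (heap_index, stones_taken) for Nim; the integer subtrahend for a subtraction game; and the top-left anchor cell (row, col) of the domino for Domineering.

O's best at [.X.XO/.OX..]: (0,2)

[.X.XO/.OX..] O move#1: (0,0):-1/OX.XO/.OX.., (0,2):+0/.XOXO/.OX..*, (1,0):-1/.X.XO/OOX.., (1,3):-1/.X.XO/.OXO., (1,4):-1/.X.XO/.OX.O
[.XOXO/.OX..] X move#2: (0,0):+0/XXOXO/.OX..*, (1,0):+0/.XOXO/XOX.., (1,3):+0/.XOXO/.OXX., (1,4):+0/.XOXO/.OX.X
[XXOXO/.OX..] O move#3: (1,0):+0/XXOXO/OOX..*, (1,3):+0/XXOXO/.OXO., (1,4):+0/XXOXO/.OX.O
[XXOXO/OOX..] X move#4: (1,3):+0/XXOXO/OOXX.*, (1,4):+0/XXOXO/OOX.X
[XXOXO/OOXX.] O move#5: (1,4):+0/XXOXO/OOXXO*
[XXOXO/OOXXO] end (terminal +0, X#6); searched .X.XO/.OX.. to 5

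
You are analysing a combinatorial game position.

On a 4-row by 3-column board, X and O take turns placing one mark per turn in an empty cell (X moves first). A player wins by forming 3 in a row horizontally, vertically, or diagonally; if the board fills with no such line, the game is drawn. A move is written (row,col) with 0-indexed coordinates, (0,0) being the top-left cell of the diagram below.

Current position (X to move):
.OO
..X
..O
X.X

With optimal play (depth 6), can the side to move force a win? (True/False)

X winning at [.OO/..X/..O/X.X]: True

p1 X@[.OO/..X/..O/X.X]: (0,0)[XOO/..X/..O/X.X]+1* (1,0)[.OO/X.X/..O/X.X]-1 (1,1)[.OO/.XX/..O/X.X]-1 (2,0)[.OO/..X/X.O/X.X]-1 (2,1)[.OO/..X/.XO/X.X]+1 (3,1)[.OO/..X/..O/XXX]+1
p2 O@[XOO/..X/..O/X.X]: (1,0)[XOO/O.X/..O/X.X]-1* (1,1)[XOO/.OX/..O/X.X]-1 (2,0)[XOO/..X/O.O/X.X]-1 (2,1)[XOO/..X/.OO/X.X]-1 (3,1)[XOO/..X/..O/XOX]-1
p3 X@[XOO/O.X/..O/X.X]: (1,1)[XOO/OXX/..O/X.X]+1* (2,0)[XOO/O.X/X.O/X.X]+1 (2,1)[XOO/O.X/.XO/X.X]+1 (3,1)[XOO/O.X/..O/XXX]+1
p4 O@[XOO/OXX/..O/X.X]: (2,0)[XOO/OXX/O.O/X.X]-1* (2,1)[XOO/OXX/.OO/X.X]-1 (3,1)[XOO/OXX/..O/XOX]-1
p5 X@[XOO/OXX/O.O/X.X]: (2,1)[XOO/OXX/OXO/X.X]+1* (3,1)[XOO/OXX/O.O/XXX]+1
p6 O@[XOO/OXX/OXO/X.X] terminal -1; root [.OO/..X/..O/X.X] d6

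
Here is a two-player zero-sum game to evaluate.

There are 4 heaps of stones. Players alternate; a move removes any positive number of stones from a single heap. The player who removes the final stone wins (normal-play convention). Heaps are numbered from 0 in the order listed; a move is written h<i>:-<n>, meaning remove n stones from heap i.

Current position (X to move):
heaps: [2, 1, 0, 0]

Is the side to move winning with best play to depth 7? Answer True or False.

[(2,1,0,0)] X move#1: h0:-1:+1/(1,1,0,0)*, h0:-2:-1/(0,1,0,0), h1:-1:-1/(2,0,0,0)
[(1,1,0,0)] O move#2: h0:-1:-1/(0,1,0,0)*, h1:-1:-1/(1,0,0,0)
[(0,1,0,0)] X move#3: h1:-1:+1/(0,0,0,0)*
[(0,0,0,0)] end (terminal -1, O#4); searched (2,1,0,0) to 7

X winning at [(2,1,0,0)]: True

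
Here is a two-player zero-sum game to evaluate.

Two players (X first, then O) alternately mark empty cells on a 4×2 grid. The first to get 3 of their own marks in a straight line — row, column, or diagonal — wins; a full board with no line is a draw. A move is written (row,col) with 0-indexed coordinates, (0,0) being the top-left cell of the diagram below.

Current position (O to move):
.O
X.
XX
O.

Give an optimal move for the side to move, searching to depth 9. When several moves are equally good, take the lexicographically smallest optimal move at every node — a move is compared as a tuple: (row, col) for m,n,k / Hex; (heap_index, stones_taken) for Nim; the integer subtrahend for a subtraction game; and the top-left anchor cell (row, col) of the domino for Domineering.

O's best at [.O/X./XX/O.]: (0,0)

p1 O@[.O/X./XX/O.]: (0,0)[OO/X./XX/O.]+0* (1,1)[.O/XO/XX/O.]-1 (3,1)[.O/X./XX/OO]-1
p2 X@[OO/X./XX/O.]: (1,1)[OO/XX/XX/O.]+0* (3,1)[OO/X./XX/OX]+0
p3 O@[OO/XX/XX/O.]: (3,1)[OO/XX/XX/OO]+0*
p4 X@[OO/XX/XX/OO] terminal +0; root [.O/X./XX/O.] d9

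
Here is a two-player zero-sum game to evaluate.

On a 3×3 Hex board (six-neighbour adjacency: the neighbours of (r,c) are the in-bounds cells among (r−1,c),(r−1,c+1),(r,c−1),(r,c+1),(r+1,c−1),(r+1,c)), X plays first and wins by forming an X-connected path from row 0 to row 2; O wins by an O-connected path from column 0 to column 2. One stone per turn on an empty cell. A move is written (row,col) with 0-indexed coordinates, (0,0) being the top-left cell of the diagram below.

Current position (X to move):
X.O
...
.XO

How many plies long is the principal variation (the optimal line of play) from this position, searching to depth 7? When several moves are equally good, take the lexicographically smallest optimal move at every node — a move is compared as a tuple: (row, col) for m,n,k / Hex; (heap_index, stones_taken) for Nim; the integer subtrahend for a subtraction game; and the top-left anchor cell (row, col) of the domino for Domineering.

ply 1, X at X.O/.../.XO | (0,1)=-1→XXO/.../.XO; (1,0)=+1→X.O/X../.XO*; (1,1)=+1→X.O/.X./.XO; (1,2)=-1→X.O/..X/.XO; (2,0)=-1→X.O/.../XXO
ply 2, O at X.O/X../.XO | (0,1)=-1→XOO/X../.XO*; (1,1)=-1→X.O/XO./.XO; (1,2)=-1→X.O/X.O/.XO; (2,0)=-1→X.O/X../OXO
ply 3, X at XOO/X../.XO | (1,1)=+1→XOO/XX./.XO*; (1,2)=+1→XOO/X.X/.XO; (2,0)=+1→XOO/X../XXO
ply 4: XOO/XX./.XO is terminal -1 (O); from X.O/.../.XO depth 7

PV length from [X.O/.../.XO]: 3 plies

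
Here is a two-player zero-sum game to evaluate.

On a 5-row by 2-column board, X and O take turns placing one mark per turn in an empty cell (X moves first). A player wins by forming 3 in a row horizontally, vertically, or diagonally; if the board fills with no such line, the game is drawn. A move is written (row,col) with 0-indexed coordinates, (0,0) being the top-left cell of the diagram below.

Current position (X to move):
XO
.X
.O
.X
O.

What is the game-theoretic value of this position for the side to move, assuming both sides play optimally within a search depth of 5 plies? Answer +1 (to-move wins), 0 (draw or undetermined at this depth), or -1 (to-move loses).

[XO/.X/.O/.X/O.] X move#1: (1,0):+0/XO/XX/.O/.X/O.*, (2,0):+0/XO/.X/XO/.X/O., (3,0):+0/XO/.X/.O/XX/O., (4,1):+0/XO/.X/.O/.X/OX
[XO/XX/.O/.X/O.] O move#2: (2,0):+0/XO/XX/OO/.X/O.*, (3,0):-1/XO/XX/.O/OX/O., (4,1):-1/XO/XX/.O/.X/OO
[XO/XX/OO/.X/O.] X move#3: (3,0):+0/XO/XX/OO/XX/O.*, (4,1):-1/XO/XX/OO/.X/OX
[XO/XX/OO/XX/O.] O move#4: (4,1):+0/XO/XX/OO/XX/OO*
[XO/XX/OO/XX/OO] end (terminal +0, X#5); searched XO/.X/.O/.X/O. to 5

value(XO/.X/.O/.X/O., X) = 0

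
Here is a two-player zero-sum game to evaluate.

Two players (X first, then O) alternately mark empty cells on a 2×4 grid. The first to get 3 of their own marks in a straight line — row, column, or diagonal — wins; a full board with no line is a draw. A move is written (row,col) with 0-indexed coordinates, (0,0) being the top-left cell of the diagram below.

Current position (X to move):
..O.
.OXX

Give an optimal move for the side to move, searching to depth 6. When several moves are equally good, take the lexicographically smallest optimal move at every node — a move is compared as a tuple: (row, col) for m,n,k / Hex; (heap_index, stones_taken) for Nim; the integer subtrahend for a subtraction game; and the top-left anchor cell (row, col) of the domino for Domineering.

X's best at [..O./.OXX]: (0,0)

p1 X@[..O./.OXX]: (0,0)[X.O./.OXX]+0* (0,1)[.XO./.OXX]+0 (0,3)[..OX/.OXX]+0 (1,0)[..O./XOXX]-1
p2 O@[X.O./.OXX]: (0,1)[XOO./.OXX]+0* (0,3)[X.OO/.OXX]+0 (1,0)[X.O./OOXX]+0
p3 X@[XOO./.OXX]: (0,3)[XOOX/.OXX]+0* (1,0)[XOO./XOXX]-1
p4 O@[XOOX/.OXX]: (1,0)[XOOX/OOXX]+0*
p5 X@[XOOX/OOXX] terminal +0; root [..O./.OXX] d6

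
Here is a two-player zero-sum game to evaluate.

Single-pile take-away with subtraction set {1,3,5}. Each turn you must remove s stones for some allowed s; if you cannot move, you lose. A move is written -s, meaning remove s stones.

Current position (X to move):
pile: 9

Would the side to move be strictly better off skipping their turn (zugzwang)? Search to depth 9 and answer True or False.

ply 1, X at 9 | -1=+1→8*; -3=+1→6; -5=+1→4
ply 2, O at 8 | -1=-1→7*; -3=-1→5; -5=-1→3
ply 3, X at 7 | -1=+1→6*; -3=+1→4; -5=+1→2
ply 4, O at 6 | -1=-1→5*; -3=-1→3; -5=-1→1
ply 5, X at 5 | -1=+1→4*; -3=+1→2; -5=+1→0
ply 6, O at 4 | -1=-1→3*; -3=-1→1
ply 7, X at 3 | -1=+1→2*; -3=+1→0
ply 8, O at 2 | -1=-1→1*
ply 9, X at 1 | -1=+1→0*
ply 10: 0 is terminal -1 (O); from 9 depth 9
pass branch (O moves first from the same position):
  | ply 1, O at 9 | -1=+1→8*; -3=+1→6; -5=+1→4
  | ply 2, X at 8 | -1=-1→7*; -3=-1→5; -5=-1→3
  | ply 3, O at 7 | -1=+1→6*; -3=+1→4; -5=+1→2
  | ply 4, X at 6 | -1=-1→5*; -3=-1→3; -5=-1→1
  | ply 5, O at 5 | -1=+1→4*; -3=+1→2; -5=+1→0
  | ply 6, X at 4 | -1=-1→3*; -3=-1→1
  | ply 7, O at 3 | -1=+1→2*; -3=+1→0
  | ply 8, X at 2 | -1=-1→1*
  | ply 9, O at 1 | -1=+1→0*
  | ply 10: 0 is terminal -1 (X); from 9 depth 9
X moving scores +1; X passing scores -1

zugzwang(9, X) = False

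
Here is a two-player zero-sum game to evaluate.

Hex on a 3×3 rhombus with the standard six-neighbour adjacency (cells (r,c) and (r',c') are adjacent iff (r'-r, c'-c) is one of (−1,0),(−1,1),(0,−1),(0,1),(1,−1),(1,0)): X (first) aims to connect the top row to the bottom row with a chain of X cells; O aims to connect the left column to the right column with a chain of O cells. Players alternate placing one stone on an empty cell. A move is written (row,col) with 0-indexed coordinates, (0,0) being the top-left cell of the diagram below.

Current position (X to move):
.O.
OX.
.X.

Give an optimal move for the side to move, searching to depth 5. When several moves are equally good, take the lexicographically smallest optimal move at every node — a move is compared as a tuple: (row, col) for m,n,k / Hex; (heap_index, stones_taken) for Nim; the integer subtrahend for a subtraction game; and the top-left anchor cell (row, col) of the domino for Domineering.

p1 X@[.O./OX./.X.]: (0,0)[XO./OX./.X.]-1 (0,2)[.OX/OX./.X.]+1* (1,2)[.O./OXX/.X.]-1 (2,0)[.O./OX./XX.]-1 (2,2)[.O./OX./.XX]-1
p2 O@[.OX/OX./.X.] terminal -1; root [.O./OX./.X.] d5

X's best at [.O./OX./.X.]: (0,2)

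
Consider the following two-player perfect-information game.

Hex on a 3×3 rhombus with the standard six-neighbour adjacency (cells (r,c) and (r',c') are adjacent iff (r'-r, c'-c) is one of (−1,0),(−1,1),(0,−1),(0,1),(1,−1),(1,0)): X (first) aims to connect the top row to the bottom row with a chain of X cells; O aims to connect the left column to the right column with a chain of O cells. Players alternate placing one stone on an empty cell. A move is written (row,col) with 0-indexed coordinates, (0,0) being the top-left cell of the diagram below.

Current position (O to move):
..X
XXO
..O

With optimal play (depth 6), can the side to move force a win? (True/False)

ply 1, O at ..X/XXO/..O | (0,0)=-1→O.X/XXO/..O*; (0,1)=-1→.OX/XXO/..O; (2,0)=-1→..X/XXO/O.O; (2,1)=-1→..X/XXO/.OO
ply 2, X at O.X/XXO/..O | (0,1)=+1→OXX/XXO/..O*; (2,0)=+1→O.X/XXO/X.O; (2,1)=+1→O.X/XXO/.XO
ply 3, O at OXX/XXO/..O | (2,0)=-1→OXX/XXO/O.O*; (2,1)=-1→OXX/XXO/.OO
ply 4, X at OXX/XXO/O.O | (2,1)=+1→OXX/XXO/OXO*
ply 5: OXX/XXO/OXO is terminal -1 (O); from ..X/XXO/..O depth 6

O winning at [..X/XXO/..O]: False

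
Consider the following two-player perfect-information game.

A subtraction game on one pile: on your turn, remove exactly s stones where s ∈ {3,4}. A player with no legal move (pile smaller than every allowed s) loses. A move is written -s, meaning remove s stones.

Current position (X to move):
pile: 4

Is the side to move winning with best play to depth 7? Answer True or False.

X winning at [4]: True

p1 X@[4]: -3[1]+1* -4[0]+1
p2 O@[1] terminal -1; root [4] d7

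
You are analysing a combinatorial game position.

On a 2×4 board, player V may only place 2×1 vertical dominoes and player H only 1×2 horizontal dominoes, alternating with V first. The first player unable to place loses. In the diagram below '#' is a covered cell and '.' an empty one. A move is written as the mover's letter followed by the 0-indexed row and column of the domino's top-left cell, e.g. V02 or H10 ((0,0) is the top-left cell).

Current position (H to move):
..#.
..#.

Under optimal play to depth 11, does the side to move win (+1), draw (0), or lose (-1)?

p1 H@[..#./..#.]: H00[###./..#.]+1* H10[..#./###.]+1
p2 V@[###./..#.]: V03[####/..##]-1*
p3 H@[####/..##]: H10[####/####]+1*
p4 V@[####/####] terminal -1; root [..#./..#.] d11

value(..#./..#., H) = +1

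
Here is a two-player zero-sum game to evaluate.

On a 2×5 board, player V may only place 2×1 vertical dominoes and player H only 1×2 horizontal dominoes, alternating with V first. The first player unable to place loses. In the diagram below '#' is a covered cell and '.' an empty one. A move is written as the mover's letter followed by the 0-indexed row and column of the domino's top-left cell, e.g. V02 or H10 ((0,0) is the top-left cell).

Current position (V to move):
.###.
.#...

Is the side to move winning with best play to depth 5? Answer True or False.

[.###./.#...] V move#1: V00:-1/####./##..., V04:+1/.####/.#..#*
[.####/.#..#] H move#2: H12:-1/.####/.####*
[.####/.####] V move#3: V00:+1/#####/#####*
[#####/#####] end (terminal -1, H#4); searched .###./.#... to 5

V winning at [.###./.#...]: True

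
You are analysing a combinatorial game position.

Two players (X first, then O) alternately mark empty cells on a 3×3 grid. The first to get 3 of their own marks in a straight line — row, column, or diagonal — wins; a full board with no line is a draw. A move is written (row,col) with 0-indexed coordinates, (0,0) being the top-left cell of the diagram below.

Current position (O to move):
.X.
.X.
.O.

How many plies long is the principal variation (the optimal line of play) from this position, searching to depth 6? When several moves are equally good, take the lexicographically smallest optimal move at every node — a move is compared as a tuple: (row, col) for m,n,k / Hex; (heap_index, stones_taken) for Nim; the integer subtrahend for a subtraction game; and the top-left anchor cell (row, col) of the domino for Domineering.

PV length from [.X./.X./.O.]: 6 plies

p1 O@[.X./.X./.O.]: (0,0)[OX./.X./.O.]+0* (0,2)[.XO/.X./.O.]+0 (1,0)[.X./OX./.O.]-1 (1,2)[.X./.XO/.O.]-1 (2,0)[.X./.X./OO.]+0 (2,2)[.X./.X./.OO]+0
p2 X@[OX./.X./.O.]: (0,2)[OXX/.X./.O.]-1 (1,0)[OX./XX./.O.]+0* (1,2)[OX./.XX/.O.]+0 (2,0)[OX./.X./XO.]+0 (2,2)[OX./.X./.OX]+0
p3 O@[OX./XX./.O.]: (0,2)[OXO/XX./.O.]-1 (1,2)[OX./XXO/.O.]+0* (2,0)[OX./XX./OO.]-1 (2,2)[OX./XX./.OO]-1
p4 X@[OX./XXO/.O.]: (0,2)[OXX/XXO/.O.]+0* (2,0)[OX./XXO/XO.]+0 (2,2)[OX./XXO/.OX]+0
p5 O@[OXX/XXO/.O.]: (2,0)[OXX/XXO/OO.]+0* (2,2)[OXX/XXO/.OO]-1
p6 X@[OXX/XXO/OO.]: (2,2)[OXX/XXO/OOX]+0*
p7 O@[OXX/XXO/OOX] terminal +0; root [.X./.X./.O.] d6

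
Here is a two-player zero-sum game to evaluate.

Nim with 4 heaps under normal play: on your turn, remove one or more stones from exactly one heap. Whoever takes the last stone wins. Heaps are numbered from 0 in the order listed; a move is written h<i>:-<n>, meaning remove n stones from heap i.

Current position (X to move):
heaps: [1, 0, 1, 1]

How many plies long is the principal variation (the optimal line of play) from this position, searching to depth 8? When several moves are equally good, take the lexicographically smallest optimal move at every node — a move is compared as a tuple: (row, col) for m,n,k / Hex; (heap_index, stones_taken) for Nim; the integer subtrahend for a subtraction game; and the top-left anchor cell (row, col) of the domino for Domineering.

ply 1, X at (1,0,1,1) | h0:-1=+1→(0,0,1,1)*; h2:-1=+1→(1,0,0,1); h3:-1=+1→(1,0,1,0)
ply 2, O at (0,0,1,1) | h2:-1=-1→(0,0,0,1)*; h3:-1=-1→(0,0,1,0)
ply 3, X at (0,0,0,1) | h3:-1=+1→(0,0,0,0)*
ply 4: (0,0,0,0) is terminal -1 (O); from (1,0,1,1) depth 8

PV length from [(1,0,1,1)]: 3 plies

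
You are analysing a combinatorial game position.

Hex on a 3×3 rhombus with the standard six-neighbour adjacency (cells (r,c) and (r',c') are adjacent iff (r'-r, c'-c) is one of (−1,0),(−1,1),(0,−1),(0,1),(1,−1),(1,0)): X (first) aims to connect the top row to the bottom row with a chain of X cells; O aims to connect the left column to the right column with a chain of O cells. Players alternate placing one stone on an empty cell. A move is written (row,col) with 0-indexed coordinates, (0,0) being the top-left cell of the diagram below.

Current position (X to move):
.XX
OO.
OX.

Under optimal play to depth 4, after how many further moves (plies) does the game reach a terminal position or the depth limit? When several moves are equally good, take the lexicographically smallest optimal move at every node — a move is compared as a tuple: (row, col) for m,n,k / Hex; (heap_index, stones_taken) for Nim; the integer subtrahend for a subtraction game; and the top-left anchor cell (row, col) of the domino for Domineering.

ply 1, X at .XX/OO./OX. | (0,0)=-1→XXX/OO./OX.; (1,2)=+1→.XX/OOX/OX.*; (2,2)=-1→.XX/OO./OXX
ply 2: .XX/OOX/OX. is terminal -1 (O); from .XX/OO./OX. depth 4

PV length from [.XX/OO./OX.]: 1 ply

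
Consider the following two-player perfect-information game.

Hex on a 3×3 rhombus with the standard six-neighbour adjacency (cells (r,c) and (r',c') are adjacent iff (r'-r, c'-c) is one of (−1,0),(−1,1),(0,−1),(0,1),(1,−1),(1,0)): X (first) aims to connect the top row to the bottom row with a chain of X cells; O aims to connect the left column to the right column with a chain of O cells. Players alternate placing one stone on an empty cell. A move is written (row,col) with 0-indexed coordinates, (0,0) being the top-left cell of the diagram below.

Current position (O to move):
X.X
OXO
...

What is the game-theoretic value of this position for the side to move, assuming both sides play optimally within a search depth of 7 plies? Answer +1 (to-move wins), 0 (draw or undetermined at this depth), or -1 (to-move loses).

ply 1, O at X.X/OXO/... | (0,1)=-1→XOX/OXO/...*; (2,0)=-1→X.X/OXO/O..; (2,1)=-1→X.X/OXO/.O.; (2,2)=-1→X.X/OXO/..O
ply 2, X at XOX/OXO/... | (2,0)=+1→XOX/OXO/X..*; (2,1)=+1→XOX/OXO/.X.; (2,2)=+1→XOX/OXO/..X
ply 3: XOX/OXO/X.. is terminal -1 (O); from X.X/OXO/... depth 7

value(X.X/OXO/..., O) = -1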